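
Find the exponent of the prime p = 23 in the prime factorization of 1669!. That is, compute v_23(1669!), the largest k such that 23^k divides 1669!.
v_23(1669!) = 75

Legendre's formula: v_p(n!) = Σ_{k ≥ 1} ⌊n / p^k⌋. For p = 23, n = 1669, the terms are:
  ⌊1669/23^1⌋ = ⌊1669/23⌋ = 72
  ⌊1669/23^2⌋ = ⌊1669/529⌋ = 3
(the next term ⌊1669/23^3⌋ = 0, terminating the sum). Summing: v_23(1669!) = 72 + 3 = 75.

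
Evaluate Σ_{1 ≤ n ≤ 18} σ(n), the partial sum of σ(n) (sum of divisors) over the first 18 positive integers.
Σ_{n ≤ 18} σ(n) = 277

Compute σ(n) for each 1 ≤ n ≤ 18: σ(1) = 1, σ(2) = 3, σ(3) = 4, σ(4) = 7, σ(5) = 6, σ(6) = 12, σ(7) = 8, σ(8) = 15, σ(9) = 13, σ(10) = 18, σ(11) = 12, σ(12) = 28, σ(13) = 14, σ(14) = 24, σ(15) = 24, σ(16) = 31, σ(17) = 18, σ(18) = 39. Summing all 18 values: 277. (Average order: Σ_{n ≤ x} σ(n) ~ (π²/12) x². For x = 18, (π²/12)·18² ≈ 266.48.)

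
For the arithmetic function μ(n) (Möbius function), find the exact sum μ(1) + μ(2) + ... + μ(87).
Σ_{n ≤ 87} μ(n) = -1

Compute μ(n) for each 1 ≤ n ≤ 87: μ(1) = 1, μ(2) = -1, μ(3) = -1, μ(4) = 0, μ(5) = -1, μ(6) = 1, μ(7) = -1, μ(8) = 0, μ(9) = 0, μ(10) = 1, μ(11) = -1, μ(12) = 0, μ(13) = -1, μ(14) = 1, μ(15) = 1, μ(16) = 0, μ(17) = -1, μ(18) = 0, μ(19) = -1, μ(20) = 0, μ(21) = 1, μ(22) = 1, μ(23) = -1, μ(24) = 0, μ(25) = 0, μ(26) = 1, μ(27) = 0, μ(28) = 0, μ(29) = -1, μ(30) = -1, μ(31) = -1, μ(32) = 0, μ(33) = 1, μ(34) = 1, μ(35) = 1, μ(36) = 0, μ(37) = -1, μ(38) = 1, μ(39) = 1, μ(40) = 0, μ(41) = -1, μ(42) = -1, μ(43) = -1, μ(44) = 0, μ(45) = 0, μ(46) = 1, μ(47) = -1, μ(48) = 0, μ(49) = 0, μ(50) = 0, μ(51) = 1, μ(52) = 0, μ(53) = -1, μ(54) = 0, μ(55) = 1, μ(56) = 0, μ(57) = 1, μ(58) = 1, μ(59) = -1, μ(60) = 0, μ(61) = -1, μ(62) = 1, μ(63) = 0, μ(64) = 0, μ(65) = 1, μ(66) = -1, μ(67) = -1, μ(68) = 0, μ(69) = 1, μ(70) = -1, μ(71) = -1, μ(72) = 0, μ(73) = -1, μ(74) = 1, μ(75) = 0, μ(76) = 0, μ(77) = 1, μ(78) = -1, μ(79) = -1, μ(80) = 0, μ(81) = 0, μ(82) = 1, μ(83) = -1, μ(84) = 0, μ(85) = 1, μ(86) = 1, μ(87) = 1. Summing all 87 values: -1. (Mertens function M(x) = Σ_{n ≤ x} μ(n); on average M(x) should be small (PNT ⟺ M(x) = o(x)).)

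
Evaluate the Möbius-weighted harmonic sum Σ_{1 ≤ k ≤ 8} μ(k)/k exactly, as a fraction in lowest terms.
Σ μ(k)/k = -1/105

Values of μ(k) for 1 ≤ k ≤ 8: μ(1) = 1, μ(2) = -1, μ(3) = -1, μ(5) = -1, μ(6) = 1, μ(7) = -1, with μ = 0 on non-squarefree integers. Summing μ(k)/k for k where μ(k) ≠ 0 gives -1/105 ≈ -0.0095. (PNT ⟺ this sum → 0 as n → ∞.)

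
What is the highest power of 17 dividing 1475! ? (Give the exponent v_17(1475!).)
v_17(1475!) = 91

Legendre's formula: v_p(n!) = Σ_{k ≥ 1} ⌊n / p^k⌋. For p = 17, n = 1475, the terms are:
  ⌊1475/17^1⌋ = ⌊1475/17⌋ = 86
  ⌊1475/17^2⌋ = ⌊1475/289⌋ = 5
(the next term ⌊1475/17^3⌋ = 0, terminating the sum). Summing: v_17(1475!) = 86 + 5 = 91.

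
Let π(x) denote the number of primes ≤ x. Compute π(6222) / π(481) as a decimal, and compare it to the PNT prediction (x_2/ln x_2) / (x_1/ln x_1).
π(6222)/π(481) = 810/92 ≈ 8.8043;  PNT prediction ≈ 9.1449.

π(481) = 92 and π(6222) = 810, so π(6222)/π(481) ≈ 8.8043. The PNT-predicted ratio is (6222/ln(6222)) / (481/ln(481)) ≈ 9.1449. The two agree to within a few percent, as expected.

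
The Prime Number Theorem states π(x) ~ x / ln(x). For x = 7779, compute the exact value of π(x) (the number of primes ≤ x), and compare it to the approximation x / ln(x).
π(7779) = 985;  x/ln(x) ≈ 868.27;  relative error ≈ 11.85%.

Directly count primes up to 7779: π(7779) = 985. The PNT approximation gives 7779/ln(7779) ≈ 7779/8.95918 ≈ 868.27. Relative error (π(x) − x/ln(x)) / π(x) ≈ 11.85%; the approximation is known to undercount slightly (Li(x) is a better estimate).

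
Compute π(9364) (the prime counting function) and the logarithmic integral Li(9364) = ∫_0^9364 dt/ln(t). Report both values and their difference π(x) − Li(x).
π(9364) = 1158;  Li(9364) ≈ 1176.84;  π(x) − Li(x) ≈ -18.84.

Direct count of primes ≤ 9364 gives π(9364) = 1158. Numerical evaluation of the logarithmic integral gives Li(9364) ≈ 1176.84. The difference π(x) − Li(x) ≈ -18.84 is typically negative for small/moderate x (Li(x) overestimates), though Littlewood's theorem shows this sign changes infinitely often.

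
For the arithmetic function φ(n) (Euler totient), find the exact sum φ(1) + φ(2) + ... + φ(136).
Σ_{n ≤ 136} φ(n) = 5634

Compute φ(n) for each 1 ≤ n ≤ 136: φ(1) = 1, φ(2) = 1, φ(3) = 2, φ(4) = 2, φ(5) = 4, φ(6) = 2, φ(7) = 6, φ(8) = 4, φ(9) = 6, φ(10) = 4, φ(11) = 10, φ(12) = 4, φ(13) = 12, φ(14) = 6, φ(15) = 8, φ(16) = 8, φ(17) = 16, φ(18) = 6, φ(19) = 18, φ(20) = 8, φ(21) = 12, φ(22) = 10, φ(23) = 22, φ(24) = 8, φ(25) = 20, φ(26) = 12, φ(27) = 18, φ(28) = 12, φ(29) = 28, φ(30) = 8, φ(31) = 30, φ(32) = 16, φ(33) = 20, φ(34) = 16, φ(35) = 24, φ(36) = 12, φ(37) = 36, φ(38) = 18, φ(39) = 24, φ(40) = 16, φ(41) = 40, φ(42) = 12, φ(43) = 42, φ(44) = 20, φ(45) = 24, φ(46) = 22, φ(47) = 46, φ(48) = 16, φ(49) = 42, φ(50) = 20, φ(51) = 32, φ(52) = 24, φ(53) = 52, φ(54) = 18, φ(55) = 40, φ(56) = 24, φ(57) = 36, φ(58) = 28, φ(59) = 58, φ(60) = 16, φ(61) = 60, φ(62) = 30, φ(63) = 36, φ(64) = 32, φ(65) = 48, φ(66) = 20, φ(67) = 66, φ(68) = 32, φ(69) = 44, φ(70) = 24, φ(71) = 70, φ(72) = 24, φ(73) = 72, φ(74) = 36, φ(75) = 40, φ(76) = 36, φ(77) = 60, φ(78) = 24, φ(79) = 78, φ(80) = 32, φ(81) = 54, φ(82) = 40, φ(83) = 82, φ(84) = 24, φ(85) = 64, φ(86) = 42, φ(87) = 56, φ(88) = 40, φ(89) = 88, φ(90) = 24, φ(91) = 72, φ(92) = 44, φ(93) = 60, φ(94) = 46, φ(95) = 72, φ(96) = 32, φ(97) = 96, φ(98) = 42, φ(99) = 60, φ(100) = 40, φ(101) = 100, φ(102) = 32, φ(103) = 102, φ(104) = 48, φ(105) = 48, φ(106) = 52, φ(107) = 106, φ(108) = 36, φ(109) = 108, φ(110) = 40, φ(111) = 72, φ(112) = 48, φ(113) = 112, φ(114) = 36, φ(115) = 88, φ(116) = 56, φ(117) = 72, φ(118) = 58, φ(119) = 96, φ(120) = 32, φ(121) = 110, φ(122) = 60, φ(123) = 80, φ(124) = 60, φ(125) = 100, φ(126) = 36, φ(127) = 126, φ(128) = 64, φ(129) = 84, φ(130) = 48, φ(131) = 130, φ(132) = 40, φ(133) = 108, φ(134) = 66, φ(135) = 72, φ(136) = 64. Summing all 136 values: 5634. (Average order: Σ_{n ≤ x} φ(n) ~ (3/π²) x². For x = 136, (3/π²)·136² ≈ 5622.11.)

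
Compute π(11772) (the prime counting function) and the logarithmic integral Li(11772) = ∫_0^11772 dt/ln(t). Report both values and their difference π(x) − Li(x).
π(11772) = 1409;  Li(11772) ≈ 1436.80;  π(x) − Li(x) ≈ -27.80.

Direct count of primes ≤ 11772 gives π(11772) = 1409. Numerical evaluation of the logarithmic integral gives Li(11772) ≈ 1436.80. The difference π(x) − Li(x) ≈ -27.80 is typically negative for small/moderate x (Li(x) overestimates), though Littlewood's theorem shows this sign changes infinitely often.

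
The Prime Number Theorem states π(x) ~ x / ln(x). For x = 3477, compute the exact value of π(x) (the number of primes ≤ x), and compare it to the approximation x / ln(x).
π(3477) = 487;  x/ln(x) ≈ 426.42;  relative error ≈ 12.44%.

Directly count primes up to 3477: π(3477) = 487. The PNT approximation gives 3477/ln(3477) ≈ 3477/8.15393 ≈ 426.42. Relative error (π(x) − x/ln(x)) / π(x) ≈ 12.44%; the approximation is known to undercount slightly (Li(x) is a better estimate).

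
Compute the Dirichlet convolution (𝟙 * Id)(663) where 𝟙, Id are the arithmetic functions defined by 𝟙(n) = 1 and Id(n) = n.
(𝟙 * Id)(663) = 1008

Divisors of 663: [1, 3, 13, 17, 39, 51, 221, 663]. For each d | 663:
  d = 1: 𝟙(1) · Id(663/1) = 1 · 663 = 663
  d = 3: 𝟙(3) · Id(663/3) = 1 · 221 = 221
  d = 13: 𝟙(13) · Id(663/13) = 1 · 51 = 51
  d = 17: 𝟙(17) · Id(663/17) = 1 · 39 = 39
  d = 39: 𝟙(39) · Id(663/39) = 1 · 17 = 17
  d = 51: 𝟙(51) · Id(663/51) = 1 · 13 = 13
  d = 221: 𝟙(221) · Id(663/221) = 1 · 3 = 3
  d = 663: 𝟙(663) · Id(663/663) = 1 · 1 = 1
Summing: (𝟙 * Id)(663) = 663 + 221 + 51 + 39 + 17 + 13 + 3 + 1 = 1008.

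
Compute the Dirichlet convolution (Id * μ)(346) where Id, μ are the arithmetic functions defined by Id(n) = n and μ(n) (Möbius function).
(Id * μ)(346) = 172

Divisors of 346: [1, 2, 173, 346]. For each d | 346:
  d = 1: Id(1) · μ(346/1) = 1 · 1 = 1
  d = 2: Id(2) · μ(346/2) = 2 · -1 = -2
  d = 173: Id(173) · μ(346/173) = 173 · -1 = -173
  d = 346: Id(346) · μ(346/346) = 346 · 1 = 346
Summing: (Id * μ)(346) = 1 + -2 + -173 + 346 = 172.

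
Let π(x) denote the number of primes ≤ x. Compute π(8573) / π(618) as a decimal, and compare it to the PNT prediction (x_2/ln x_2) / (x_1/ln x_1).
π(8573)/π(618) = 1068/113 ≈ 9.4513;  PNT prediction ≈ 9.8438.

π(618) = 113 and π(8573) = 1068, so π(8573)/π(618) ≈ 9.4513. The PNT-predicted ratio is (8573/ln(8573)) / (618/ln(618)) ≈ 9.8438. The two agree to within a few percent, as expected.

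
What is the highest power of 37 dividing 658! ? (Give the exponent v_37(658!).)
v_37(658!) = 17

Legendre's formula: v_p(n!) = Σ_{k ≥ 1} ⌊n / p^k⌋. For p = 37, n = 658, the terms are:
  ⌊658/37^1⌋ = ⌊658/37⌋ = 17
(the next term ⌊658/37^2⌋ = 0, terminating the sum). Summing: v_37(658!) = 17 = 17.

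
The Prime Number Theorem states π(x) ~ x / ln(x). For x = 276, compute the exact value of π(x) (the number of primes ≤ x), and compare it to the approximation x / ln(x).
π(276) = 58;  x/ln(x) ≈ 49.11;  relative error ≈ 15.33%.

Directly count primes up to 276: π(276) = 58. The PNT approximation gives 276/ln(276) ≈ 276/5.62040 ≈ 49.11. Relative error (π(x) − x/ln(x)) / π(x) ≈ 15.33%; the approximation is known to undercount slightly (Li(x) is a better estimate).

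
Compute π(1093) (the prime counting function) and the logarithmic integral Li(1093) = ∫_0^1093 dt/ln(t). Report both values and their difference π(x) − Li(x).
π(1093) = 183;  Li(1093) ≈ 190.99;  π(x) − Li(x) ≈ -7.99.

Direct count of primes ≤ 1093 gives π(1093) = 183. Numerical evaluation of the logarithmic integral gives Li(1093) ≈ 190.99. The difference π(x) − Li(x) ≈ -7.99 is typically negative for small/moderate x (Li(x) overestimates), though Littlewood's theorem shows this sign changes infinitely often.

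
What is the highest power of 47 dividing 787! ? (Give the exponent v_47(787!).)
v_47(787!) = 16

Legendre's formula: v_p(n!) = Σ_{k ≥ 1} ⌊n / p^k⌋. For p = 47, n = 787, the terms are:
  ⌊787/47^1⌋ = ⌊787/47⌋ = 16
(the next term ⌊787/47^2⌋ = 0, terminating the sum). Summing: v_47(787!) = 16 = 16.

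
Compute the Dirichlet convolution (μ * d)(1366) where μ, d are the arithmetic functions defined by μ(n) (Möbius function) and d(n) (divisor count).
(μ * d)(1366) = 1

Divisors of 1366: [1, 2, 683, 1366]. For each d | 1366:
  d = 1: μ(1) · d(1366/1) = 1 · 4 = 4
  d = 2: μ(2) · d(1366/2) = -1 · 2 = -2
  d = 683: μ(683) · d(1366/683) = -1 · 2 = -2
  d = 1366: μ(1366) · d(1366/1366) = 1 · 1 = 1
Summing: (μ * d)(1366) = 4 + -2 + -2 + 1 = 1.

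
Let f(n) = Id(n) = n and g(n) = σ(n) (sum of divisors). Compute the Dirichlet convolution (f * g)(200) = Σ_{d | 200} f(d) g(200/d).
(Id * σ)(200) = 4214

Divisors of 200: [1, 2, 4, 5, 8, 10, 20, 25, 40, 50, 100, 200]. For each d | 200:
  d = 1: Id(1) · σ(200/1) = 1 · 465 = 465
  d = 2: Id(2) · σ(200/2) = 2 · 217 = 434
  d = 4: Id(4) · σ(200/4) = 4 · 93 = 372
  d = 5: Id(5) · σ(200/5) = 5 · 90 = 450
  d = 8: Id(8) · σ(200/8) = 8 · 31 = 248
  d = 10: Id(10) · σ(200/10) = 10 · 42 = 420
  d = 20: Id(20) · σ(200/20) = 20 · 18 = 360
  d = 25: Id(25) · σ(200/25) = 25 · 15 = 375
  d = 40: Id(40) · σ(200/40) = 40 · 6 = 240
  d = 50: Id(50) · σ(200/50) = 50 · 7 = 350
  d = 100: Id(100) · σ(200/100) = 100 · 3 = 300
  d = 200: Id(200) · σ(200/200) = 200 · 1 = 200
Summing: (Id * σ)(200) = 465 + 434 + 372 + 450 + 248 + 420 + 360 + 375 + 240 + 350 + 300 + 200 = 4214.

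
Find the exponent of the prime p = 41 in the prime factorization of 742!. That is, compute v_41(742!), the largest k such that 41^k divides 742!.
v_41(742!) = 18

Legendre's formula: v_p(n!) = Σ_{k ≥ 1} ⌊n / p^k⌋. For p = 41, n = 742, the terms are:
  ⌊742/41^1⌋ = ⌊742/41⌋ = 18
(the next term ⌊742/41^2⌋ = 0, terminating the sum). Summing: v_41(742!) = 18 = 18.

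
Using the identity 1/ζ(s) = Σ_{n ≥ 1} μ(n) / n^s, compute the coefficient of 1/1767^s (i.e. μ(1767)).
μ(1767) = -1

Factor n = 1767 = 3 · 19 · 31. μ(n) = 0 if any exponent ≥ 2 (not squarefree); otherwise μ(n) = (−1)^{ω(n)} where ω(n) is the number of distinct prime factors. Applying: μ(1767) = -1.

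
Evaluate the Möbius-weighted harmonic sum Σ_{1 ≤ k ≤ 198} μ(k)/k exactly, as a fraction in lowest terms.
Σ μ(k)/k = -10619956756869560313065816620548852142822454316540788251493888218559666579195/412585138412243404033282153204433423786722919328407878608465087271542530344602

Values of μ(k) for 1 ≤ k ≤ 198: μ(1) = 1, μ(2) = -1, μ(3) = -1, μ(5) = -1, μ(6) = 1, μ(7) = -1, μ(10) = 1, μ(11) = -1, μ(13) = -1, μ(14) = 1, μ(15) = 1, μ(17) = -1, μ(19) = -1, μ(21) = 1, μ(22) = 1, μ(23) = -1, μ(26) = 1, μ(29) = -1, μ(30) = -1, μ(31) = -1, μ(33) = 1, μ(34) = 1, μ(35) = 1, μ(37) = -1, μ(38) = 1, μ(39) = 1, μ(41) = -1, μ(42) = -1, μ(43) = -1, μ(46) = 1, μ(47) = -1, μ(51) = 1, μ(53) = -1, μ(55) = 1, μ(57) = 1, μ(58) = 1, μ(59) = -1, μ(61) = -1, μ(62) = 1, μ(65) = 1, μ(66) = -1, μ(67) = -1, μ(69) = 1, μ(70) = -1, μ(71) = -1, μ(73) = -1, μ(74) = 1, μ(77) = 1, μ(78) = -1, μ(79) = -1, μ(82) = 1, μ(83) = -1, μ(85) = 1, μ(86) = 1, μ(87) = 1, μ(89) = -1, μ(91) = 1, μ(93) = 1, μ(94) = 1, μ(95) = 1, μ(97) = -1, μ(101) = -1, μ(102) = -1, μ(103) = -1, μ(105) = -1, μ(106) = 1, μ(107) = -1, μ(109) = -1, μ(110) = -1, μ(111) = 1, μ(113) = -1, μ(114) = -1, μ(115) = 1, μ(118) = 1, μ(119) = 1, μ(122) = 1, μ(123) = 1, μ(127) = -1, μ(129) = 1, μ(130) = -1, μ(131) = -1, μ(133) = 1, μ(134) = 1, μ(137) = -1, μ(138) = -1, μ(139) = -1, μ(141) = 1, μ(142) = 1, μ(143) = 1, μ(145) = 1, μ(146) = 1, μ(149) = -1, μ(151) = -1, μ(154) = -1, μ(155) = 1, μ(157) = -1, μ(158) = 1, μ(159) = 1, μ(161) = 1, μ(163) = -1, μ(165) = -1, μ(166) = 1, μ(167) = -1, μ(170) = -1, μ(173) = -1, μ(174) = -1, μ(177) = 1, μ(178) = 1, μ(179) = -1, μ(181) = -1, μ(182) = -1, μ(183) = 1, μ(185) = 1, μ(186) = -1, μ(187) = 1, μ(190) = -1, μ(191) = -1, μ(193) = -1, μ(194) = 1, μ(195) = -1, μ(197) = -1, with μ = 0 on non-squarefree integers. Summing μ(k)/k for k where μ(k) ≠ 0 gives -10619956756869560313065816620548852142822454316540788251493888218559666579195/412585138412243404033282153204433423786722919328407878608465087271542530344602 ≈ -0.0257. (PNT ⟺ this sum → 0 as n → ∞.)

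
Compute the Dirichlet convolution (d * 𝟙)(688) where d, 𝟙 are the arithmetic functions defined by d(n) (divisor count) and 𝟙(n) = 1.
(d * 𝟙)(688) = 45

Divisors of 688: [1, 2, 4, 8, 16, 43, 86, 172, 344, 688]. For each d | 688:
  d = 1: d(1) · 𝟙(688/1) = 1 · 1 = 1
  d = 2: d(2) · 𝟙(688/2) = 2 · 1 = 2
  d = 4: d(4) · 𝟙(688/4) = 3 · 1 = 3
  d = 8: d(8) · 𝟙(688/8) = 4 · 1 = 4
  d = 16: d(16) · 𝟙(688/16) = 5 · 1 = 5
  d = 43: d(43) · 𝟙(688/43) = 2 · 1 = 2
  d = 86: d(86) · 𝟙(688/86) = 4 · 1 = 4
  d = 172: d(172) · 𝟙(688/172) = 6 · 1 = 6
  d = 344: d(344) · 𝟙(688/344) = 8 · 1 = 8
  d = 688: d(688) · 𝟙(688/688) = 10 · 1 = 10
Summing: (d * 𝟙)(688) = 1 + 2 + 3 + 4 + 5 + 2 + 4 + 6 + 8 + 10 = 45.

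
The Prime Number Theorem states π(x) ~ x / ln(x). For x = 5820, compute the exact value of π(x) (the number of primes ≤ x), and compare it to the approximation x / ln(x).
π(5820) = 763;  x/ln(x) ≈ 671.35;  relative error ≈ 12.01%.

Directly count primes up to 5820: π(5820) = 763. The PNT approximation gives 5820/ln(5820) ≈ 5820/8.66906 ≈ 671.35. Relative error (π(x) − x/ln(x)) / π(x) ≈ 12.01%; the approximation is known to undercount slightly (Li(x) is a better estimate).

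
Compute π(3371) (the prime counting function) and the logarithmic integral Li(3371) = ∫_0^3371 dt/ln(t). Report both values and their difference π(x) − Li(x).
π(3371) = 475;  Li(3371) ≈ 488.76;  π(x) − Li(x) ≈ -13.76.

Direct count of primes ≤ 3371 gives π(3371) = 475. Numerical evaluation of the logarithmic integral gives Li(3371) ≈ 488.76. The difference π(x) − Li(x) ≈ -13.76 is typically negative for small/moderate x (Li(x) overestimates), though Littlewood's theorem shows this sign changes infinitely often.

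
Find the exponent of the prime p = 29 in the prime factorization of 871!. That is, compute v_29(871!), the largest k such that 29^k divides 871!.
v_29(871!) = 31

Legendre's formula: v_p(n!) = Σ_{k ≥ 1} ⌊n / p^k⌋. For p = 29, n = 871, the terms are:
  ⌊871/29^1⌋ = ⌊871/29⌋ = 30
  ⌊871/29^2⌋ = ⌊871/841⌋ = 1
(the next term ⌊871/29^3⌋ = 0, terminating the sum). Summing: v_29(871!) = 30 + 1 = 31.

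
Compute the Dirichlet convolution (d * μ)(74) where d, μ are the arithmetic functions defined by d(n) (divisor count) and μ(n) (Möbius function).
(d * μ)(74) = 1

Divisors of 74: [1, 2, 37, 74]. For each d | 74:
  d = 1: d(1) · μ(74/1) = 1 · 1 = 1
  d = 2: d(2) · μ(74/2) = 2 · -1 = -2
  d = 37: d(37) · μ(74/37) = 2 · -1 = -2
  d = 74: d(74) · μ(74/74) = 4 · 1 = 4
Summing: (d * μ)(74) = 1 + -2 + -2 + 4 = 1.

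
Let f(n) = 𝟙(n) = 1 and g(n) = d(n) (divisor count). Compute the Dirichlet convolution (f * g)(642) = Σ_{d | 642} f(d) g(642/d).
(𝟙 * d)(642) = 27

Divisors of 642: [1, 2, 3, 6, 107, 214, 321, 642]. For each d | 642:
  d = 1: 𝟙(1) · d(642/1) = 1 · 8 = 8
  d = 2: 𝟙(2) · d(642/2) = 1 · 4 = 4
  d = 3: 𝟙(3) · d(642/3) = 1 · 4 = 4
  d = 6: 𝟙(6) · d(642/6) = 1 · 2 = 2
  d = 107: 𝟙(107) · d(642/107) = 1 · 4 = 4
  d = 214: 𝟙(214) · d(642/214) = 1 · 2 = 2
  d = 321: 𝟙(321) · d(642/321) = 1 · 2 = 2
  d = 642: 𝟙(642) · d(642/642) = 1 · 1 = 1
Summing: (𝟙 * d)(642) = 8 + 4 + 4 + 2 + 4 + 2 + 2 + 1 = 27.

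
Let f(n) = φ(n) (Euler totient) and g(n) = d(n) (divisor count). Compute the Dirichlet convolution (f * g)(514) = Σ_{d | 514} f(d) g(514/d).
(φ * d)(514) = 774

Divisors of 514: [1, 2, 257, 514]. For each d | 514:
  d = 1: φ(1) · d(514/1) = 1 · 4 = 4
  d = 2: φ(2) · d(514/2) = 1 · 2 = 2
  d = 257: φ(257) · d(514/257) = 256 · 2 = 512
  d = 514: φ(514) · d(514/514) = 256 · 1 = 256
Summing: (φ * d)(514) = 4 + 2 + 512 + 256 = 774.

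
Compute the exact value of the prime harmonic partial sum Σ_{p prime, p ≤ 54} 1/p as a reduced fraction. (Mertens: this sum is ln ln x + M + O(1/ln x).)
Σ 1/p = 54766551458687142251/32589158477190044730

π(54) = 16, so the primes ≤ 54 are [2, 3, 5, 7, 11, 13, 17, 19, 23, 29, 31, 37, 41, 43, 47, 53]. Summing 1/p over these primes: 54766551458687142251/32589158477190044730 ≈ 1.6805. Mertens estimate ln ln(54) + 0.2615 ≈ 1.6450.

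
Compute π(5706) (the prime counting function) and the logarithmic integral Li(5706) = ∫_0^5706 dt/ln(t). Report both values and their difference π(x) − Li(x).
π(5706) = 751;  Li(5706) ≈ 766.52;  π(x) − Li(x) ≈ -15.52.

Direct count of primes ≤ 5706 gives π(5706) = 751. Numerical evaluation of the logarithmic integral gives Li(5706) ≈ 766.52. The difference π(x) − Li(x) ≈ -15.52 is typically negative for small/moderate x (Li(x) overestimates), though Littlewood's theorem shows this sign changes infinitely often.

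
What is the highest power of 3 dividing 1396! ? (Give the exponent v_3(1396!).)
v_3(1396!) = 694

Legendre's formula: v_p(n!) = Σ_{k ≥ 1} ⌊n / p^k⌋. For p = 3, n = 1396, the terms are:
  ⌊1396/3^1⌋ = ⌊1396/3⌋ = 465
  ⌊1396/3^2⌋ = ⌊1396/9⌋ = 155
  ⌊1396/3^3⌋ = ⌊1396/27⌋ = 51
  ⌊1396/3^4⌋ = ⌊1396/81⌋ = 17
  ⌊1396/3^5⌋ = ⌊1396/243⌋ = 5
  ⌊1396/3^6⌋ = ⌊1396/729⌋ = 1
(the next term ⌊1396/3^7⌋ = 0, terminating the sum). Summing: v_3(1396!) = 465 + 155 + 51 + 17 + 5 + 1 = 694.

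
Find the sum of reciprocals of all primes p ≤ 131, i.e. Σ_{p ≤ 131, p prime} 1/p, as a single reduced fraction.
Σ 1/p = 980956909242278731029785409368357903506317057050081/525896479052627740771371797072411912900610967452630

π(131) = 32, so the primes ≤ 131 are [2, 3, 5, 7, 11, 13, 17, 19, 23, 29, 31, 37, 41, 43, 47, 53, 59, 61, 67, 71, 73, 79, 83, 89, 97, 101, 103, 107, 109, 113, 127, 131]. Summing 1/p over these primes: 980956909242278731029785409368357903506317057050081/525896479052627740771371797072411912900610967452630 ≈ 1.8653. Mertens estimate ln ln(131) + 0.2615 ≈ 1.8457.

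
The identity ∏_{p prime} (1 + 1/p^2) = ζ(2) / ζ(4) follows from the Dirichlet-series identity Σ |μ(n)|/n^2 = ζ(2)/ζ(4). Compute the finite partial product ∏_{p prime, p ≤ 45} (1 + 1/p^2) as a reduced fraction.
∏ = 783023736407200000000/517444490765057062977

The primes p ≤ 45 are [2, 3, 5, 7, 11, 13, 17, 19, 23, 29, 31, 37, 41, 43]. For each, (1 + 1/p^2) = (p^2 + 1)/p^2. Multiplying these fractions over p ∈ [2, 3, 5, 7, 11, 13, 17, 19, 23, 29, 31, 37, 41, 43] gives 783023736407200000000/517444490765057062977. (In the limit P → ∞ this tends to ζ(2)/ζ(4).)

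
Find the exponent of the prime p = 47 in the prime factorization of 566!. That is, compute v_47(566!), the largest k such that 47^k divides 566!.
v_47(566!) = 12

Legendre's formula: v_p(n!) = Σ_{k ≥ 1} ⌊n / p^k⌋. For p = 47, n = 566, the terms are:
  ⌊566/47^1⌋ = ⌊566/47⌋ = 12
(the next term ⌊566/47^2⌋ = 0, terminating the sum). Summing: v_47(566!) = 12 = 12.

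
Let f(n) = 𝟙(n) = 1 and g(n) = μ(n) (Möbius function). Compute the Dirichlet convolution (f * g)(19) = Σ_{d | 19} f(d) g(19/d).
(𝟙 * μ)(19) = 0

Divisors of 19: [1, 19]. For each d | 19:
  d = 1: 𝟙(1) · μ(19/1) = 1 · -1 = -1
  d = 19: 𝟙(19) · μ(19/19) = 1 · 1 = 1
Summing: (𝟙 * μ)(19) = -1 + 1 = 0.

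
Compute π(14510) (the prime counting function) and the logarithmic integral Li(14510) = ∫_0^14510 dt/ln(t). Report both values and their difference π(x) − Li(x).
π(14510) = 1699;  Li(14510) ≈ 1725.58;  π(x) − Li(x) ≈ -26.58.

Direct count of primes ≤ 14510 gives π(14510) = 1699. Numerical evaluation of the logarithmic integral gives Li(14510) ≈ 1725.58. The difference π(x) − Li(x) ≈ -26.58 is typically negative for small/moderate x (Li(x) overestimates), though Littlewood's theorem shows this sign changes infinitely often.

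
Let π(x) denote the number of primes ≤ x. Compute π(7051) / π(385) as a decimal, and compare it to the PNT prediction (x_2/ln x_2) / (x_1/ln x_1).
π(7051)/π(385) = 906/76 ≈ 11.9211;  PNT prediction ≈ 12.3045.

π(385) = 76 and π(7051) = 906, so π(7051)/π(385) ≈ 11.9211. The PNT-predicted ratio is (7051/ln(7051)) / (385/ln(385)) ≈ 12.3045. The two agree to within a few percent, as expected.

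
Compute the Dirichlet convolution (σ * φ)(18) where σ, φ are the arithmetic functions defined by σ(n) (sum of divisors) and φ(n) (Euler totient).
(σ * φ)(18) = 108

Divisors of 18: [1, 2, 3, 6, 9, 18]. For each d | 18:
  d = 1: σ(1) · φ(18/1) = 1 · 6 = 6
  d = 2: σ(2) · φ(18/2) = 3 · 6 = 18
  d = 3: σ(3) · φ(18/3) = 4 · 2 = 8
  d = 6: σ(6) · φ(18/6) = 12 · 2 = 24
  d = 9: σ(9) · φ(18/9) = 13 · 1 = 13
  d = 18: σ(18) · φ(18/18) = 39 · 1 = 39
Summing: (σ * φ)(18) = 6 + 18 + 8 + 24 + 13 + 39 = 108.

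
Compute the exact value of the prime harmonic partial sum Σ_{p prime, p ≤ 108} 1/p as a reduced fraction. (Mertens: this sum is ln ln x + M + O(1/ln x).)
Σ 1/p = 4701017770207212913287900722730772880277689/2566376117594999414479597815340071648394470

π(108) = 28, so the primes ≤ 108 are [2, 3, 5, 7, 11, 13, 17, 19, 23, 29, 31, 37, 41, 43, 47, 53, 59, 61, 67, 71, 73, 79, 83, 89, 97, 101, 103, 107]. Summing 1/p over these primes: 4701017770207212913287900722730772880277689/2566376117594999414479597815340071648394470 ≈ 1.8318. Mertens estimate ln ln(108) + 0.2615 ≈ 1.8053.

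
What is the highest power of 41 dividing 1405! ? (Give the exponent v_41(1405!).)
v_41(1405!) = 34

Legendre's formula: v_p(n!) = Σ_{k ≥ 1} ⌊n / p^k⌋. For p = 41, n = 1405, the terms are:
  ⌊1405/41^1⌋ = ⌊1405/41⌋ = 34
(the next term ⌊1405/41^2⌋ = 0, terminating the sum). Summing: v_41(1405!) = 34 = 34.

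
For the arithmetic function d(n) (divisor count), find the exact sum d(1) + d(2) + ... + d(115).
Σ_{n ≤ 115} d(n) = 566

Compute d(n) for each 1 ≤ n ≤ 115: d(1) = 1, d(2) = 2, d(3) = 2, d(4) = 3, d(5) = 2, d(6) = 4, d(7) = 2, d(8) = 4, d(9) = 3, d(10) = 4, d(11) = 2, d(12) = 6, d(13) = 2, d(14) = 4, d(15) = 4, d(16) = 5, d(17) = 2, d(18) = 6, d(19) = 2, d(20) = 6, d(21) = 4, d(22) = 4, d(23) = 2, d(24) = 8, d(25) = 3, d(26) = 4, d(27) = 4, d(28) = 6, d(29) = 2, d(30) = 8, d(31) = 2, d(32) = 6, d(33) = 4, d(34) = 4, d(35) = 4, d(36) = 9, d(37) = 2, d(38) = 4, d(39) = 4, d(40) = 8, d(41) = 2, d(42) = 8, d(43) = 2, d(44) = 6, d(45) = 6, d(46) = 4, d(47) = 2, d(48) = 10, d(49) = 3, d(50) = 6, d(51) = 4, d(52) = 6, d(53) = 2, d(54) = 8, d(55) = 4, d(56) = 8, d(57) = 4, d(58) = 4, d(59) = 2, d(60) = 12, d(61) = 2, d(62) = 4, d(63) = 6, d(64) = 7, d(65) = 4, d(66) = 8, d(67) = 2, d(68) = 6, d(69) = 4, d(70) = 8, d(71) = 2, d(72) = 12, d(73) = 2, d(74) = 4, d(75) = 6, d(76) = 6, d(77) = 4, d(78) = 8, d(79) = 2, d(80) = 10, d(81) = 5, d(82) = 4, d(83) = 2, d(84) = 12, d(85) = 4, d(86) = 4, d(87) = 4, d(88) = 8, d(89) = 2, d(90) = 12, d(91) = 4, d(92) = 6, d(93) = 4, d(94) = 4, d(95) = 4, d(96) = 12, d(97) = 2, d(98) = 6, d(99) = 6, d(100) = 9, d(101) = 2, d(102) = 8, d(103) = 2, d(104) = 8, d(105) = 8, d(106) = 4, d(107) = 2, d(108) = 12, d(109) = 2, d(110) = 8, d(111) = 4, d(112) = 10, d(113) = 2, d(114) = 8, d(115) = 4. Summing all 115 values: 566. (Dirichlet's divisor formula: Σ_{n ≤ x} d(n) = x ln(x) + (2γ − 1) x + O(√x). For x = 115, the asymptotic estimate is ≈ 563.43.)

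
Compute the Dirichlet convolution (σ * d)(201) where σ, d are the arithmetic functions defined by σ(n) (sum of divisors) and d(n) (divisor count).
(σ * d)(201) = 420

Divisors of 201: [1, 3, 67, 201]. For each d | 201:
  d = 1: σ(1) · d(201/1) = 1 · 4 = 4
  d = 3: σ(3) · d(201/3) = 4 · 2 = 8
  d = 67: σ(67) · d(201/67) = 68 · 2 = 136
  d = 201: σ(201) · d(201/201) = 272 · 1 = 272
Summing: (σ * d)(201) = 4 + 8 + 136 + 272 = 420.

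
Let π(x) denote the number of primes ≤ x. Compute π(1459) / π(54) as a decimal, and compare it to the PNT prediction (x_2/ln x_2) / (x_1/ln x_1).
π(1459)/π(54) = 232/16 ≈ 14.5000;  PNT prediction ≈ 14.7933.

π(54) = 16 and π(1459) = 232, so π(1459)/π(54) ≈ 14.5000. The PNT-predicted ratio is (1459/ln(1459)) / (54/ln(54)) ≈ 14.7933. The two agree to within a few percent, as expected.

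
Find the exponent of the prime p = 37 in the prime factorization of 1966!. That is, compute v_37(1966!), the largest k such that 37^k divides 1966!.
v_37(1966!) = 54

Legendre's formula: v_p(n!) = Σ_{k ≥ 1} ⌊n / p^k⌋. For p = 37, n = 1966, the terms are:
  ⌊1966/37^1⌋ = ⌊1966/37⌋ = 53
  ⌊1966/37^2⌋ = ⌊1966/1369⌋ = 1
(the next term ⌊1966/37^3⌋ = 0, terminating the sum). Summing: v_37(1966!) = 53 + 1 = 54.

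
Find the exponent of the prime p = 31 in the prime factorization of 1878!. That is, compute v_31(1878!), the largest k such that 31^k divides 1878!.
v_31(1878!) = 61

Legendre's formula: v_p(n!) = Σ_{k ≥ 1} ⌊n / p^k⌋. For p = 31, n = 1878, the terms are:
  ⌊1878/31^1⌋ = ⌊1878/31⌋ = 60
  ⌊1878/31^2⌋ = ⌊1878/961⌋ = 1
(the next term ⌊1878/31^3⌋ = 0, terminating the sum). Summing: v_31(1878!) = 60 + 1 = 61.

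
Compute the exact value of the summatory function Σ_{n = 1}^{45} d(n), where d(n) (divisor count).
Σ_{n ≤ 45} d(n) = 182

Compute d(n) for each 1 ≤ n ≤ 45: d(1) = 1, d(2) = 2, d(3) = 2, d(4) = 3, d(5) = 2, d(6) = 4, d(7) = 2, d(8) = 4, d(9) = 3, d(10) = 4, d(11) = 2, d(12) = 6, d(13) = 2, d(14) = 4, d(15) = 4, d(16) = 5, d(17) = 2, d(18) = 6, d(19) = 2, d(20) = 6, d(21) = 4, d(22) = 4, d(23) = 2, d(24) = 8, d(25) = 3, d(26) = 4, d(27) = 4, d(28) = 6, d(29) = 2, d(30) = 8, d(31) = 2, d(32) = 6, d(33) = 4, d(34) = 4, d(35) = 4, d(36) = 9, d(37) = 2, d(38) = 4, d(39) = 4, d(40) = 8, d(41) = 2, d(42) = 8, d(43) = 2, d(44) = 6, d(45) = 6. Summing all 45 values: 182. (Dirichlet's divisor formula: Σ_{n ≤ x} d(n) = x ln(x) + (2γ − 1) x + O(√x). For x = 45, the asymptotic estimate is ≈ 178.25.)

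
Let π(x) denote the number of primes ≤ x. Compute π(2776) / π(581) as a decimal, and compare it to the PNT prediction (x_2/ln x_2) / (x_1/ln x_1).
π(2776)/π(581) = 403/106 ≈ 3.8019;  PNT prediction ≈ 3.8355.

π(581) = 106 and π(2776) = 403, so π(2776)/π(581) ≈ 3.8019. The PNT-predicted ratio is (2776/ln(2776)) / (581/ln(581)) ≈ 3.8355. The two agree to within a few percent, as expected.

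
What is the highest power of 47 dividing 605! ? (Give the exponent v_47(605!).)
v_47(605!) = 12

Legendre's formula: v_p(n!) = Σ_{k ≥ 1} ⌊n / p^k⌋. For p = 47, n = 605, the terms are:
  ⌊605/47^1⌋ = ⌊605/47⌋ = 12
(the next term ⌊605/47^2⌋ = 0, terminating the sum). Summing: v_47(605!) = 12 = 12.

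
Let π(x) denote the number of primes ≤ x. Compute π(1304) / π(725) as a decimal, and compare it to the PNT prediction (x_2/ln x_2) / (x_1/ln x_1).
π(1304)/π(725) = 213/128 ≈ 1.6641;  PNT prediction ≈ 1.6514.

π(725) = 128 and π(1304) = 213, so π(1304)/π(725) ≈ 1.6641. The PNT-predicted ratio is (1304/ln(1304)) / (725/ln(725)) ≈ 1.6514. The two agree to within a few percent, as expected.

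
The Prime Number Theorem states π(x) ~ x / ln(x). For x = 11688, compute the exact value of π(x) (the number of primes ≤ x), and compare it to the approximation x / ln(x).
π(11688) = 1402;  x/ln(x) ≈ 1247.88;  relative error ≈ 10.99%.

Directly count primes up to 11688: π(11688) = 1402. The PNT approximation gives 11688/ln(11688) ≈ 11688/9.36632 ≈ 1247.88. Relative error (π(x) − x/ln(x)) / π(x) ≈ 10.99%; the approximation is known to undercount slightly (Li(x) is a better estimate).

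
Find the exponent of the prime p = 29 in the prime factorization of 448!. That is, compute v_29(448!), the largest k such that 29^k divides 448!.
v_29(448!) = 15

Legendre's formula: v_p(n!) = Σ_{k ≥ 1} ⌊n / p^k⌋. For p = 29, n = 448, the terms are:
  ⌊448/29^1⌋ = ⌊448/29⌋ = 15
(the next term ⌊448/29^2⌋ = 0, terminating the sum). Summing: v_29(448!) = 15 = 15.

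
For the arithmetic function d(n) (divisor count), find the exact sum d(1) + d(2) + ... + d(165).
Σ_{n ≤ 165} d(n) = 872

Compute d(n) for each 1 ≤ n ≤ 165: d(1) = 1, d(2) = 2, d(3) = 2, d(4) = 3, d(5) = 2, d(6) = 4, d(7) = 2, d(8) = 4, d(9) = 3, d(10) = 4, d(11) = 2, d(12) = 6, d(13) = 2, d(14) = 4, d(15) = 4, d(16) = 5, d(17) = 2, d(18) = 6, d(19) = 2, d(20) = 6, d(21) = 4, d(22) = 4, d(23) = 2, d(24) = 8, d(25) = 3, d(26) = 4, d(27) = 4, d(28) = 6, d(29) = 2, d(30) = 8, d(31) = 2, d(32) = 6, d(33) = 4, d(34) = 4, d(35) = 4, d(36) = 9, d(37) = 2, d(38) = 4, d(39) = 4, d(40) = 8, d(41) = 2, d(42) = 8, d(43) = 2, d(44) = 6, d(45) = 6, d(46) = 4, d(47) = 2, d(48) = 10, d(49) = 3, d(50) = 6, d(51) = 4, d(52) = 6, d(53) = 2, d(54) = 8, d(55) = 4, d(56) = 8, d(57) = 4, d(58) = 4, d(59) = 2, d(60) = 12, d(61) = 2, d(62) = 4, d(63) = 6, d(64) = 7, d(65) = 4, d(66) = 8, d(67) = 2, d(68) = 6, d(69) = 4, d(70) = 8, d(71) = 2, d(72) = 12, d(73) = 2, d(74) = 4, d(75) = 6, d(76) = 6, d(77) = 4, d(78) = 8, d(79) = 2, d(80) = 10, d(81) = 5, d(82) = 4, d(83) = 2, d(84) = 12, d(85) = 4, d(86) = 4, d(87) = 4, d(88) = 8, d(89) = 2, d(90) = 12, d(91) = 4, d(92) = 6, d(93) = 4, d(94) = 4, d(95) = 4, d(96) = 12, d(97) = 2, d(98) = 6, d(99) = 6, d(100) = 9, d(101) = 2, d(102) = 8, d(103) = 2, d(104) = 8, d(105) = 8, d(106) = 4, d(107) = 2, d(108) = 12, d(109) = 2, d(110) = 8, d(111) = 4, d(112) = 10, d(113) = 2, d(114) = 8, d(115) = 4, d(116) = 6, d(117) = 6, d(118) = 4, d(119) = 4, d(120) = 16, d(121) = 3, d(122) = 4, d(123) = 4, d(124) = 6, d(125) = 4, d(126) = 12, d(127) = 2, d(128) = 8, d(129) = 4, d(130) = 8, d(131) = 2, d(132) = 12, d(133) = 4, d(134) = 4, d(135) = 8, d(136) = 8, d(137) = 2, d(138) = 8, d(139) = 2, d(140) = 12, d(141) = 4, d(142) = 4, d(143) = 4, d(144) = 15, d(145) = 4, d(146) = 4, d(147) = 6, d(148) = 6, d(149) = 2, d(150) = 12, d(151) = 2, d(152) = 8, d(153) = 6, d(154) = 8, d(155) = 4, d(156) = 12, d(157) = 2, d(158) = 4, d(159) = 4, d(160) = 12, d(161) = 4, d(162) = 10, d(163) = 2, d(164) = 6, d(165) = 8. Summing all 165 values: 872. (Dirichlet's divisor formula: Σ_{n ≤ x} d(n) = x ln(x) + (2γ − 1) x + O(√x). For x = 165, the asymptotic estimate is ≈ 867.96.)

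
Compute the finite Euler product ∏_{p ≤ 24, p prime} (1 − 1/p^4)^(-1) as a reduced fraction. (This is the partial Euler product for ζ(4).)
∏ = 179711034607426083154393/166042662475294310400000

The primes p ≤ 24 are [2, 3, 5, 7, 11, 13, 17, 19, 23]. For each prime, (1 − 1/p^4)^(-1) = p^4 / (p^4 − 1). The product is (1 − 1/2^4)^(-1), (1 − 1/3^4)^(-1), (1 − 1/5^4)^(-1), (1 − 1/7^4)^(-1), (1 − 1/11^4)^(-1), (1 − 1/13^4)^(-1), (1 − 1/17^4)^(-1), (1 − 1/19^4)^(-1), (1 − 1/23^4)^(-1) = ∏ p^4 / (p^4 − 1) = 179711034607426083154393/166042662475294310400000.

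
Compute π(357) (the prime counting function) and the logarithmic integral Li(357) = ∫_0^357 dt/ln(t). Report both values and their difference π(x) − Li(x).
π(357) = 71;  Li(357) ≈ 78.17;  π(x) − Li(x) ≈ -7.17.

Direct count of primes ≤ 357 gives π(357) = 71. Numerical evaluation of the logarithmic integral gives Li(357) ≈ 78.17. The difference π(x) − Li(x) ≈ -7.17 is typically negative for small/moderate x (Li(x) overestimates), though Littlewood's theorem shows this sign changes infinitely often.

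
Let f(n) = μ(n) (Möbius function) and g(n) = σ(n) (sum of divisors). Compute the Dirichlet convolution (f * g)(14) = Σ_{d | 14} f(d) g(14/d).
(μ * σ)(14) = 14

Divisors of 14: [1, 2, 7, 14]. For each d | 14:
  d = 1: μ(1) · σ(14/1) = 1 · 24 = 24
  d = 2: μ(2) · σ(14/2) = -1 · 8 = -8
  d = 7: μ(7) · σ(14/7) = -1 · 3 = -3
  d = 14: μ(14) · σ(14/14) = 1 · 1 = 1
Summing: (μ * σ)(14) = 24 + -8 + -3 + 1 = 14.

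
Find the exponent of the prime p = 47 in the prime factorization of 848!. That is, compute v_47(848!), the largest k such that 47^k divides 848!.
v_47(848!) = 18

Legendre's formula: v_p(n!) = Σ_{k ≥ 1} ⌊n / p^k⌋. For p = 47, n = 848, the terms are:
  ⌊848/47^1⌋ = ⌊848/47⌋ = 18
(the next term ⌊848/47^2⌋ = 0, terminating the sum). Summing: v_47(848!) = 18 = 18.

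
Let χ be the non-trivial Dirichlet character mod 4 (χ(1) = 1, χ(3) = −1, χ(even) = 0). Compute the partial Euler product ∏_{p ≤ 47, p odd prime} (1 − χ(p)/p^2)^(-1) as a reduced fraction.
∏ = 114726379539814929565547/125247697987829760000000

The odd primes p ≤ 47 are [3, 5, 7, 11, 13, 17, 19, 23, 29, 31, 37, 41, 43, 47]. For each, χ(p) = 1 if p ≡ 1 mod 4, χ(p) = −1 if p ≡ 3 mod 4. Taking (1 − χ(p)/p^2)^(-1) = p^2/(p^2 − χ(p)): (1 − (-1)/3^2)^(-1) · (1 − (1)/5^2)^(-1) · (1 − (-1)/7^2)^(-1) · (1 − (-1)/11^2)^(-1) · (1 − (1)/13^2)^(-1) · (1 − (1)/17^2)^(-1) · (1 − (-1)/19^2)^(-1) · (1 − (-1)/23^2)^(-1) · (1 − (1)/29^2)^(-1) · (1 − (-1)/31^2)^(-1) · (1 − (1)/37^2)^(-1) · (1 − (1)/41^2)^(-1) · (1 − (-1)/43^2)^(-1) · (1 − (-1)/47^2)^(-1) = 114726379539814929565547/125247697987829760000000.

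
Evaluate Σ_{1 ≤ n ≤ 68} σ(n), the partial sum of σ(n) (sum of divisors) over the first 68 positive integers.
Σ_{n ≤ 68} σ(n) = 3825

Compute σ(n) for each 1 ≤ n ≤ 68: σ(1) = 1, σ(2) = 3, σ(3) = 4, σ(4) = 7, σ(5) = 6, σ(6) = 12, σ(7) = 8, σ(8) = 15, σ(9) = 13, σ(10) = 18, σ(11) = 12, σ(12) = 28, σ(13) = 14, σ(14) = 24, σ(15) = 24, σ(16) = 31, σ(17) = 18, σ(18) = 39, σ(19) = 20, σ(20) = 42, σ(21) = 32, σ(22) = 36, σ(23) = 24, σ(24) = 60, σ(25) = 31, σ(26) = 42, σ(27) = 40, σ(28) = 56, σ(29) = 30, σ(30) = 72, σ(31) = 32, σ(32) = 63, σ(33) = 48, σ(34) = 54, σ(35) = 48, σ(36) = 91, σ(37) = 38, σ(38) = 60, σ(39) = 56, σ(40) = 90, σ(41) = 42, σ(42) = 96, σ(43) = 44, σ(44) = 84, σ(45) = 78, σ(46) = 72, σ(47) = 48, σ(48) = 124, σ(49) = 57, σ(50) = 93, σ(51) = 72, σ(52) = 98, σ(53) = 54, σ(54) = 120, σ(55) = 72, σ(56) = 120, σ(57) = 80, σ(58) = 90, σ(59) = 60, σ(60) = 168, σ(61) = 62, σ(62) = 96, σ(63) = 104, σ(64) = 127, σ(65) = 84, σ(66) = 144, σ(67) = 68, σ(68) = 126. Summing all 68 values: 3825. (Average order: Σ_{n ≤ x} σ(n) ~ (π²/12) x². For x = 68, (π²/12)·68² ≈ 3803.09.)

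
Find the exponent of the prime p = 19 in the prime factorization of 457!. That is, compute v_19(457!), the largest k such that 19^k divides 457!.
v_19(457!) = 25

Legendre's formula: v_p(n!) = Σ_{k ≥ 1} ⌊n / p^k⌋. For p = 19, n = 457, the terms are:
  ⌊457/19^1⌋ = ⌊457/19⌋ = 24
  ⌊457/19^2⌋ = ⌊457/361⌋ = 1
(the next term ⌊457/19^3⌋ = 0, terminating the sum). Summing: v_19(457!) = 24 + 1 = 25.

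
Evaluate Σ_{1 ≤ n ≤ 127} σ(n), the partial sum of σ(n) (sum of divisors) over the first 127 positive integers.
Σ_{n ≤ 127} σ(n) = 13280

Compute σ(n) for each 1 ≤ n ≤ 127: σ(1) = 1, σ(2) = 3, σ(3) = 4, σ(4) = 7, σ(5) = 6, σ(6) = 12, σ(7) = 8, σ(8) = 15, σ(9) = 13, σ(10) = 18, σ(11) = 12, σ(12) = 28, σ(13) = 14, σ(14) = 24, σ(15) = 24, σ(16) = 31, σ(17) = 18, σ(18) = 39, σ(19) = 20, σ(20) = 42, σ(21) = 32, σ(22) = 36, σ(23) = 24, σ(24) = 60, σ(25) = 31, σ(26) = 42, σ(27) = 40, σ(28) = 56, σ(29) = 30, σ(30) = 72, σ(31) = 32, σ(32) = 63, σ(33) = 48, σ(34) = 54, σ(35) = 48, σ(36) = 91, σ(37) = 38, σ(38) = 60, σ(39) = 56, σ(40) = 90, σ(41) = 42, σ(42) = 96, σ(43) = 44, σ(44) = 84, σ(45) = 78, σ(46) = 72, σ(47) = 48, σ(48) = 124, σ(49) = 57, σ(50) = 93, σ(51) = 72, σ(52) = 98, σ(53) = 54, σ(54) = 120, σ(55) = 72, σ(56) = 120, σ(57) = 80, σ(58) = 90, σ(59) = 60, σ(60) = 168, σ(61) = 62, σ(62) = 96, σ(63) = 104, σ(64) = 127, σ(65) = 84, σ(66) = 144, σ(67) = 68, σ(68) = 126, σ(69) = 96, σ(70) = 144, σ(71) = 72, σ(72) = 195, σ(73) = 74, σ(74) = 114, σ(75) = 124, σ(76) = 140, σ(77) = 96, σ(78) = 168, σ(79) = 80, σ(80) = 186, σ(81) = 121, σ(82) = 126, σ(83) = 84, σ(84) = 224, σ(85) = 108, σ(86) = 132, σ(87) = 120, σ(88) = 180, σ(89) = 90, σ(90) = 234, σ(91) = 112, σ(92) = 168, σ(93) = 128, σ(94) = 144, σ(95) = 120, σ(96) = 252, σ(97) = 98, σ(98) = 171, σ(99) = 156, σ(100) = 217, σ(101) = 102, σ(102) = 216, σ(103) = 104, σ(104) = 210, σ(105) = 192, σ(106) = 162, σ(107) = 108, σ(108) = 280, σ(109) = 110, σ(110) = 216, σ(111) = 152, σ(112) = 248, σ(113) = 114, σ(114) = 240, σ(115) = 144, σ(116) = 210, σ(117) = 182, σ(118) = 180, σ(119) = 144, σ(120) = 360, σ(121) = 133, σ(122) = 186, σ(123) = 168, σ(124) = 224, σ(125) = 156, σ(126) = 312, σ(127) = 128. Summing all 127 values: 13280. (Average order: Σ_{n ≤ x} σ(n) ~ (π²/12) x². For x = 127, (π²/12)·127² ≈ 13265.57.)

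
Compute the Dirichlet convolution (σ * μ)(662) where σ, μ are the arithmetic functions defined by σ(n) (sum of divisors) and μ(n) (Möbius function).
(σ * μ)(662) = 662

Divisors of 662: [1, 2, 331, 662]. For each d | 662:
  d = 1: σ(1) · μ(662/1) = 1 · 1 = 1
  d = 2: σ(2) · μ(662/2) = 3 · -1 = -3
  d = 331: σ(331) · μ(662/331) = 332 · -1 = -332
  d = 662: σ(662) · μ(662/662) = 996 · 1 = 996
Summing: (σ * μ)(662) = 1 + -3 + -332 + 996 = 662.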